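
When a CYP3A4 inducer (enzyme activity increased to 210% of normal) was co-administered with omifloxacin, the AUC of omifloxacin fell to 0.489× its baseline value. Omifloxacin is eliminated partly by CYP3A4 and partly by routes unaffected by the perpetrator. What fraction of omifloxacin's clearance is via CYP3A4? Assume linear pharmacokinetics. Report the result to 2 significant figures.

0.95

Write x for the fraction cleared via CYP3A4. The observed AUC change means clearance rose to 1/0.489 = 2.045 of baseline.
Setting x·2.1 + (1 − x) = 2.045 and solving: x = (2.045 − 1)/(2.1 − 1) = 0.95.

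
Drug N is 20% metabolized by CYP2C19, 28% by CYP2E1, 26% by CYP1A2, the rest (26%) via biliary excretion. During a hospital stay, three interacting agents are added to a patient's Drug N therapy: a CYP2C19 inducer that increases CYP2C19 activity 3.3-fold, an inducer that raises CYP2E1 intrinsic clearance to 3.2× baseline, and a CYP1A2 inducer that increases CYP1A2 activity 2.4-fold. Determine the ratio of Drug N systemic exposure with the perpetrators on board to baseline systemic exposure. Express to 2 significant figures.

CYP2C19: 0.2 × 3.3 = 0.66
CYP2E1: 0.28 × 3.2 = 0.896
CYP1A2: 0.26 × 2.4 = 0.624
Other: 0.26 (unchanged)
Relative clearance = 0.66 + 0.896 + 0.624 + 0.26 = 2.44.
Because systemic exposure varies inversely with clearance, the combined effect is 1 / 2.44 = 0.41.

0.41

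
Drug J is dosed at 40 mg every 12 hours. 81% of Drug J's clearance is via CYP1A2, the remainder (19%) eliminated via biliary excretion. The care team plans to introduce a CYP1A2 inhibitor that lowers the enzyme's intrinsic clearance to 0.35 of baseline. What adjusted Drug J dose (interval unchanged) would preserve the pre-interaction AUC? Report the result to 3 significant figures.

18.9 mg

The CYP1A2 pathway (81% of clearance) drops to 0.35× activity: 0.81 × 0.35 = 0.2835.
Non-CYP routes (19%) are unchanged.
CL_new/CL_old = 0.2835 + 0.19 = 0.4735.
To maintain the same steady-state level, dose must scale with clearance: new dose = 40 × 0.4735 = 18.9 mg.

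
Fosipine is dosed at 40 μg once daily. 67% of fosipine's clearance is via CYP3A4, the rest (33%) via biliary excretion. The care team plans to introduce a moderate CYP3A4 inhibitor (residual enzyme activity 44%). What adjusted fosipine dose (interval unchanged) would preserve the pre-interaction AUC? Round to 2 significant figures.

CYP3A4: 0.67 × 0.44 = 0.2948
Other: 0.33 (unchanged)
CL_new/CL_old = 0.2948 + 0.33 = 0.6248.
To maintain the same steady-state level, dose must scale with clearance: new dose = 40 × 0.6248 = 25 μg.

25 μg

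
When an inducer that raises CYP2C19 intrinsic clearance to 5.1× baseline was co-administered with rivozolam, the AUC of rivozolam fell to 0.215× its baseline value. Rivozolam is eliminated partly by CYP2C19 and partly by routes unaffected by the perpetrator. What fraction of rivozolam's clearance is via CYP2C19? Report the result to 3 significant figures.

Write x for the fraction cleared via CYP2C19. The observed AUC change means clearance rose to 1/0.215 = 4.651 of baseline.
Setting x·5.1 + (1 − x) = 4.651 and solving: x = (4.651 − 1)/(5.1 − 1) = 0.891.

0.891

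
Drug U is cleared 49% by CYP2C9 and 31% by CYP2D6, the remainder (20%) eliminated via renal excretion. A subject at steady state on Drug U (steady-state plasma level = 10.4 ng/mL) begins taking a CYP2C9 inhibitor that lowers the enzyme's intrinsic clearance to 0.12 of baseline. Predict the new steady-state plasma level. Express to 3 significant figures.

18.3 ng/mL

The CYP2C9 pathway (49% of clearance) drops to 0.12× activity: 0.49 × 0.12 = 0.0588.
CYP2D6 (31%) and the residual 20% are unaffected.
Relative clearance = 0.0588 + 0.31 + 0.2 = 0.5688.
New steady-state plasma level = baseline ÷ relative clearance = 10.4 / 0.5688 = 18.3 ng/mL.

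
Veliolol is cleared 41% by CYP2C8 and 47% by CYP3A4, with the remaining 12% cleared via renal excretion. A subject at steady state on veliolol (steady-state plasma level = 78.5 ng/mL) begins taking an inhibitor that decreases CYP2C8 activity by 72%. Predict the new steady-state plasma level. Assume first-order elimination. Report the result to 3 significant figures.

The CYP2C8 pathway (41% of clearance) falls to 0.28× activity: 0.41 × 0.28 = 0.1148.
CYP3A4 (47%) and the residual 12% are unaffected.
Relative clearance = 0.1148 + 0.47 + 0.12 = 0.7048.
With dosing unchanged, steady-state plasma level scales as 1/CL: 78.5 / 0.7048 = 111 ng/mL.

111 ng/mL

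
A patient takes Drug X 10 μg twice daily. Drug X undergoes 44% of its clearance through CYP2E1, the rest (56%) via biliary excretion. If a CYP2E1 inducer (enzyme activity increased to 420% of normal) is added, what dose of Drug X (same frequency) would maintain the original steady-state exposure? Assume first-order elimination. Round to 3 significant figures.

24.1 μg

CYP2E1: 0.44 × 4.2 = 1.848
Other: 0.56 (unchanged)
CL_new/CL_old = 1.848 + 0.56 = 2.408.
To maintain the same steady-state level, dose must scale with clearance: new dose = 10 × 2.408 = 24.1 μg.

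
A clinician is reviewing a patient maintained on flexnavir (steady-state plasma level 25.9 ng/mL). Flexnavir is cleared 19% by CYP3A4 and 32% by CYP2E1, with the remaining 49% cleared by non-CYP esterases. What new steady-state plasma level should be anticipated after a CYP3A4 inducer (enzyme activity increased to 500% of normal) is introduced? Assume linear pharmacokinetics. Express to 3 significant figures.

14.7 ng/mL

The CYP3A4 pathway (19% of clearance) rises to 5× activity: 0.19 × 5 = 0.95.
CYP2E1 (32%) and the residual 49% are unaffected.
Relative clearance = 0.95 + 0.32 + 0.49 = 1.76.
New steady-state plasma level = baseline ÷ relative clearance = 25.9 / 1.76 = 14.7 ng/mL.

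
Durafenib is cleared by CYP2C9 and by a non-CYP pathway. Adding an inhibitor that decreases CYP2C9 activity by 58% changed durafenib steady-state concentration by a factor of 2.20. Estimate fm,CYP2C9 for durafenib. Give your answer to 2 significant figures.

0.94

Let fm be the CYP2C9 fraction. New clearance relative to baseline = fm × 0.42 + (1 − fm).
Steady-state concentration ratio = 1 / (new CL fraction), so new CL fraction = 1 / 2.20 = 0.4545.
fm × 0.42 + 1 − fm = 0.4545  ⇒  fm × (0.42 − 1) = −0.5455  ⇒  fm = 0.94.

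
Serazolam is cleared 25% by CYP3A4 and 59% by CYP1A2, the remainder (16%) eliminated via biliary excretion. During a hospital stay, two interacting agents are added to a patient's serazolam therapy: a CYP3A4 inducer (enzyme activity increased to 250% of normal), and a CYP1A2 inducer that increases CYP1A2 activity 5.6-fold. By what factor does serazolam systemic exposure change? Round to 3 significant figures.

The CYP3A4 pathway (25% of clearance) rises to 2.5× activity: 0.25 × 2.5 = 0.625.
The CYP1A2 pathway (59% of clearance) increases to 5.6× activity: 0.59 × 5.6 = 3.304.
Non-CYP routes (16%) are unchanged.
New clearance relative to baseline: 0.625 + 3.304 + 0.16 = 4.089.
Net systemic exposure ratio = 1 / 4.089 = 0.245.

0.245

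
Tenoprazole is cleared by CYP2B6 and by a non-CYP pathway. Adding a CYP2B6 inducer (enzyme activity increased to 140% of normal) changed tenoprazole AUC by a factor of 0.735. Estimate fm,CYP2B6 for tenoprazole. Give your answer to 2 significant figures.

0.90

Let x = fm,CYP2B6. Because AUC ∝ 1/CL, relative clearance rose to 1/0.735 = 1.361.
Only the CYP2B6 route changed, so 1.361 = x·1.4 + (1 − x), giving x = 0.90.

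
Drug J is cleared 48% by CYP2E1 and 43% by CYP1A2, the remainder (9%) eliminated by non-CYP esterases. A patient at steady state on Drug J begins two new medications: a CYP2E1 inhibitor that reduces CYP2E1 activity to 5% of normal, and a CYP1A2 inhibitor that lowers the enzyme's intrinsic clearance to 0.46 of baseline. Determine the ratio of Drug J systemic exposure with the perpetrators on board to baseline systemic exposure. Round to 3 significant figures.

3.21

The CYP2E1 pathway (48% of clearance) drops to 0.05× activity: 0.48 × 0.05 = 0.024.
The CYP1A2 pathway (43% of clearance) falls to 0.46× activity: 0.43 × 0.46 = 0.1978.
The remaining 9% of clearance is unaffected.
New clearance relative to baseline: 0.024 + 0.1978 + 0.09 = 0.3118.
Systemic exposure ∝ 1/CL: fold-change = 1 / 0.3118 = 3.21.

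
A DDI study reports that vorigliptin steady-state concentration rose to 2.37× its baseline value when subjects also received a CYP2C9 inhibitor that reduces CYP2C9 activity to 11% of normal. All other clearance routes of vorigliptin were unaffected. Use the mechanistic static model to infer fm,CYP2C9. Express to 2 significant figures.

Call the CYP2C9 fraction fm. After the interaction, CL_new/CL_old = fm × 0.11 + (1 − fm).
Steady-state concentration ratio = 1 / (new CL fraction), so new CL fraction = 1 / 2.37 = 0.4219.
fm × 0.11 + 1 − fm = 0.4219  ⇒  fm × (0.11 − 1) = −0.5781  ⇒  fm = 0.65.

0.65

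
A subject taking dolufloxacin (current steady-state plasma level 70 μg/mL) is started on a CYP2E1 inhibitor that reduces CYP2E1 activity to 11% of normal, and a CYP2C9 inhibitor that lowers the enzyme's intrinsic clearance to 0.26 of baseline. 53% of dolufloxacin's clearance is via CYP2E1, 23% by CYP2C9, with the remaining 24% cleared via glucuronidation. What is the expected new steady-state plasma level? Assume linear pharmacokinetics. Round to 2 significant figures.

2.0 × 10² μg/mL

The CYP2E1 pathway (53% of clearance) is reduced to 0.11× activity: 0.53 × 0.11 = 0.0583.
The CYP2C9 pathway (23% of clearance) drops to 0.26× activity: 0.23 × 0.26 = 0.0598.
Non-CYP routes (24%) are unchanged.
New clearance relative to baseline: 0.0583 + 0.0598 + 0.24 = 0.3581.
New steady-state plasma level = 70 / 0.3581 = 2.0 × 10² μg/mL (concentration scales inversely with clearance).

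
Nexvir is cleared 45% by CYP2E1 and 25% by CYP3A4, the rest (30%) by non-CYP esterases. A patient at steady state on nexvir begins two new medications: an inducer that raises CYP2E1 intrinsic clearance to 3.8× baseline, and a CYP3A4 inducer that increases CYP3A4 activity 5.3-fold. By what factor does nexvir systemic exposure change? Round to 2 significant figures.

The CYP2E1 pathway (45% of clearance) rises to 3.8× activity: 0.45 × 3.8 = 1.71.
The CYP3A4 pathway (25% of clearance) rises to 5.3× activity: 0.25 × 5.3 = 1.325.
Non-CYP routes (30%) are unchanged.
New clearance relative to baseline: 1.71 + 1.325 + 0.3 = 3.335.
Because systemic exposure varies inversely with clearance, the combined effect is 1 / 3.335 = 0.30.

0.30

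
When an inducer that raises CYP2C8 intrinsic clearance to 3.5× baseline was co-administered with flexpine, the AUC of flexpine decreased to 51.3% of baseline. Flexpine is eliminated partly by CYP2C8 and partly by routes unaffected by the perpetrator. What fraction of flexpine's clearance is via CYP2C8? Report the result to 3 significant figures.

0.380

CL'/CL = 1 / 0.513 = 1.949
3.5·fm + (1 − fm) = 1.949
fm = (1.949 − 1) / (3.5 − 1) = 0.380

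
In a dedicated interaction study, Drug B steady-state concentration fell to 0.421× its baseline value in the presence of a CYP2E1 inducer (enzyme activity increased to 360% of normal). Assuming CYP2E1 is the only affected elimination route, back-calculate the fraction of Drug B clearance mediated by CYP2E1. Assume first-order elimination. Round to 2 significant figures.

0.53

Let fm be the CYP2E1 fraction. New clearance relative to baseline = fm × 3.6 + (1 − fm).
Steady-state concentration ratio = 1 / (new CL fraction), so new CL fraction = 1 / 0.421 = 2.375.
fm × 3.6 + 1 − fm = 2.375  ⇒  fm × (3.6 − 1) = 1.375  ⇒  fm = 0.53.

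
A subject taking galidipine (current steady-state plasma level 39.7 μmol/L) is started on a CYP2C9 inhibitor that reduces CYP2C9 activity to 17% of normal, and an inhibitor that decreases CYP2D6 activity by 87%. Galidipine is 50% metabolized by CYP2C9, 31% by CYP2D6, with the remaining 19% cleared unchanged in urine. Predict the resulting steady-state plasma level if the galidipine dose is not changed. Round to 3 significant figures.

CYP2C9: 0.5 × 0.17 = 0.085
CYP2D6: 0.31 × 0.13 = 0.0403
Other: 0.19 (unchanged)
New clearance relative to baseline: 0.085 + 0.0403 + 0.19 = 0.3153.
Dividing the baseline by the relative clearance: 39.7 / 0.3153 = 126 μmol/L.

126 μmol/L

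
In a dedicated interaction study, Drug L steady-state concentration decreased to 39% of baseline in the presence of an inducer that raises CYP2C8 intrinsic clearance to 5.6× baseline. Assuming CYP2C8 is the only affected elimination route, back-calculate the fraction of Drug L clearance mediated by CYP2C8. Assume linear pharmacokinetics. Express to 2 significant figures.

Let x = fm,CYP2C8. Because steady-state concentration ∝ 1/CL, relative clearance rose to 1/0.390 = 2.564.
Setting x·5.6 + (1 − x) = 2.564 and solving: x = (2.564 − 1)/(5.6 − 1) = 0.34.

0.34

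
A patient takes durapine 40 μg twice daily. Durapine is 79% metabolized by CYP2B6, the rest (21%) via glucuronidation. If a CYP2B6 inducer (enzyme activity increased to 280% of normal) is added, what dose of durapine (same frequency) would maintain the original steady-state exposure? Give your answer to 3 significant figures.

The CYP2B6 pathway (79% of clearance) increases to 2.8× activity: 0.79 × 2.8 = 2.212.
Non-CYP routes (21%) are unchanged.
New clearance relative to baseline: 2.212 + 0.21 = 2.422.
Css,avg = (dose rate)/CL, so holding Css fixed requires dose ∝ CL: 40 × 2.422 = 96.9 μg.

96.9 μg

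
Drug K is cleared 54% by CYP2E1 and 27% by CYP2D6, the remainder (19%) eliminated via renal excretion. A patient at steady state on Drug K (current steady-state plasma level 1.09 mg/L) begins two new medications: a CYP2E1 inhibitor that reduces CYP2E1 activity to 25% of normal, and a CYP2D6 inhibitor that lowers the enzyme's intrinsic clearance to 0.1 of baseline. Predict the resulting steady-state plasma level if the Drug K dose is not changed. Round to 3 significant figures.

3.10 mg/L

The CYP2E1 pathway (54% of clearance) falls to 0.25× activity: 0.54 × 0.25 = 0.135.
The CYP2D6 pathway (27% of clearance) falls to 0.1× activity: 0.27 × 0.1 = 0.027.
The remaining 19% of clearance is unaffected.
New clearance relative to baseline: 0.135 + 0.027 + 0.19 = 0.352.
New steady-state plasma level = 1.09 / 0.352 = 3.10 mg/L (concentration scales inversely with clearance).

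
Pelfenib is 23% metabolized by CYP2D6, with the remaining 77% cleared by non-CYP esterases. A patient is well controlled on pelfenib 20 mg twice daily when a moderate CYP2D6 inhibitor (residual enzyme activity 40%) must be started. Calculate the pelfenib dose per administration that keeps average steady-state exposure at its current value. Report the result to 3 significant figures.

17.2 mg

The CYP2D6 pathway (23% of clearance) is reduced to 0.4× activity: 0.23 × 0.4 = 0.092.
The remaining 77% of clearance is unaffected.
New clearance relative to baseline: 0.092 + 0.77 = 0.862.
Css,avg = (dose rate)/CL, so holding Css fixed requires dose ∝ CL: 20 × 0.862 = 17.2 mg.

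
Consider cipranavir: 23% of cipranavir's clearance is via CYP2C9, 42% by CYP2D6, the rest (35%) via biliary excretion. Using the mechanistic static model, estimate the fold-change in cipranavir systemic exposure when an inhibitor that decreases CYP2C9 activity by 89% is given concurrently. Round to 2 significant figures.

1.3

CYP2C9: 0.23 × 0.11 = 0.0253
CYP2D6: 0.42 (unchanged)
Other: 0.35 (unchanged)
CL_new/CL_old = 0.0253 + 0.42 + 0.35 = 0.7953.
Since systemic exposure ∝ 1/CL, the ratio is 1 / 0.7953 = 1.3.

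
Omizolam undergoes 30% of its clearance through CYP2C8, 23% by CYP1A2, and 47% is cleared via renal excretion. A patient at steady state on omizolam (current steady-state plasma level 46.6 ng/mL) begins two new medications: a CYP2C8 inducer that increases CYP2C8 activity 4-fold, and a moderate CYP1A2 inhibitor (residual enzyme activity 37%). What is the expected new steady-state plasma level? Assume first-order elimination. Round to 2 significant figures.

CYP2C8: 0.3 × 4 = 1.2
CYP1A2: 0.23 × 0.37 = 0.0851
Other: 0.47 (unchanged)
Relative clearance = 1.2 + 0.0851 + 0.47 = 1.7551.
Steady-state plasma level ∝ 1/CL: new value = 46.6 / 1.7551 = 27 ng/mL.

27 ng/mL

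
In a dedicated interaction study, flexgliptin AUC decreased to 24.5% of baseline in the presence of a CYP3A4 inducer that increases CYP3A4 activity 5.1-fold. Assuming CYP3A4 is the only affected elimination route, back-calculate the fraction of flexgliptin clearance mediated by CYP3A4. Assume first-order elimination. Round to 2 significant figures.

CL'/CL = 1 / 0.245 = 4.082
5.1·fm + (1 − fm) = 4.082
fm = (4.082 − 1) / (5.1 − 1) = 0.75

0.75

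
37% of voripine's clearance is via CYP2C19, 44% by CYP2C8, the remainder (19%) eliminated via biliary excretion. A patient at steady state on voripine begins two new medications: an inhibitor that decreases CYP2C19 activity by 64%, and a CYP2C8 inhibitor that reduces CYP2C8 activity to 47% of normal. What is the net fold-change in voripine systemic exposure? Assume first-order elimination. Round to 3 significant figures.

1.89

The CYP2C19 pathway (37% of clearance) is reduced to 0.36× activity: 0.37 × 0.36 = 0.1332.
The CYP2C8 pathway (44% of clearance) drops to 0.47× activity: 0.44 × 0.47 = 0.2068.
The remaining 19% of clearance is unaffected.
New clearance relative to baseline: 0.1332 + 0.2068 + 0.19 = 0.53.
Systemic exposure ∝ 1/CL: fold-change = 1 / 0.53 = 1.89.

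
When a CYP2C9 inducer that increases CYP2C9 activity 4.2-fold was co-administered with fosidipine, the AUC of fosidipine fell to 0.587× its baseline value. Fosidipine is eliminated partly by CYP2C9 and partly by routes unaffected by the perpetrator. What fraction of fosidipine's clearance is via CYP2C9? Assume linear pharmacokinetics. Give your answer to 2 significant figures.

0.22

Call the CYP2C9 fraction fm. After the interaction, CL_new/CL_old = fm × 4.2 + (1 − fm).
AUC ratio = 1 / (new CL fraction), so new CL fraction = 1 / 0.587 = 1.704.
fm × 4.2 + 1 − fm = 1.704  ⇒  fm × (4.2 − 1) = 0.7036  ⇒  fm = 0.22.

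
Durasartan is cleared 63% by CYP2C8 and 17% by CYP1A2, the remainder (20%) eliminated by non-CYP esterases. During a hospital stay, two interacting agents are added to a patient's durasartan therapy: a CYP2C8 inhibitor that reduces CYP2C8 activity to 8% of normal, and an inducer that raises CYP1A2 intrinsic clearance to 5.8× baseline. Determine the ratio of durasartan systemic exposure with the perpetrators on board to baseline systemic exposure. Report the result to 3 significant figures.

0.809

CYP2C8: 0.63 × 0.08 = 0.0504
CYP1A2: 0.17 × 5.8 = 0.986
Other: 0.2 (unchanged)
New clearance relative to baseline: 0.0504 + 0.986 + 0.2 = 1.2364.
Systemic exposure ∝ 1/CL: fold-change = 1 / 1.2364 = 0.809.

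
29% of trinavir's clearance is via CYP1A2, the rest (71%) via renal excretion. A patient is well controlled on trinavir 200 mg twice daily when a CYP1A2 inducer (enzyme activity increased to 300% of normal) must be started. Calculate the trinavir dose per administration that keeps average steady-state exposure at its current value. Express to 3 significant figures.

The CYP1A2 pathway (29% of clearance) rises to 3× activity: 0.29 × 3 = 0.87.
The remaining 71% of clearance is unaffected.
CL_new/CL_old = 0.87 + 0.71 = 1.58.
Exposure is unchanged when dose changes in proportion to clearance. New dose = 200 mg × 1.58 = 316 mg.

316 mg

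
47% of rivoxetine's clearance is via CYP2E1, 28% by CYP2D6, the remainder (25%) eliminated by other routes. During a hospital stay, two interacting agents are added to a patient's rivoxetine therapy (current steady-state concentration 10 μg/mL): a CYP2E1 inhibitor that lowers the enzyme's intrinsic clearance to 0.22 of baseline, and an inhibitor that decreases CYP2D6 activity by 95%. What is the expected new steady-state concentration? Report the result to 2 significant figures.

27 μg/mL

The CYP2E1 pathway (47% of clearance) drops to 0.22× activity: 0.47 × 0.22 = 0.1034.
The CYP2D6 pathway (28% of clearance) drops to 0.05× activity: 0.28 × 0.05 = 0.014.
Non-CYP routes (25%) are unchanged.
Relative clearance = 0.1034 + 0.014 + 0.25 = 0.3674.
Steady-state concentration ∝ 1/CL: new value = 10 / 0.3674 = 27 μg/mL.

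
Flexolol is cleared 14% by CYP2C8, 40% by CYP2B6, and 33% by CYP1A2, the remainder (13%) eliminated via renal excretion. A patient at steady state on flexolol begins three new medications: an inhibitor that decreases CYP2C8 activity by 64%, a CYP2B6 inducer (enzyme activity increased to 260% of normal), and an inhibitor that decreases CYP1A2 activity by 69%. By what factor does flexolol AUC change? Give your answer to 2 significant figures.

0.76

The CYP2C8 pathway (14% of clearance) drops to 0.36× activity: 0.14 × 0.36 = 0.0504.
The CYP2B6 pathway (40% of clearance) increases to 2.6× activity: 0.4 × 2.6 = 1.04.
The CYP1A2 pathway (33% of clearance) drops to 0.31× activity: 0.33 × 0.31 = 0.1023.
Non-CYP routes (13%) are unchanged.
Relative clearance = 0.0504 + 1.04 + 0.1023 + 0.13 = 1.3227.
Net AUC ratio = 1 / 1.3227 = 0.76.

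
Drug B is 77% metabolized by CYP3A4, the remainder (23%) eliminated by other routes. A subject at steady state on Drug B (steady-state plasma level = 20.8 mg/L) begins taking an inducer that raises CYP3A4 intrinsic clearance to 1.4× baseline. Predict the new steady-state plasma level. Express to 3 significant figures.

The CYP3A4 pathway (77% of clearance) is boosted to 1.4× activity: 0.77 × 1.4 = 1.078.
Non-CYP routes (23%) are unchanged.
Relative clearance = 1.078 + 0.23 = 1.308.
New steady-state plasma level = baseline ÷ relative clearance = 20.8 / 1.308 = 15.9 mg/L.

15.9 mg/L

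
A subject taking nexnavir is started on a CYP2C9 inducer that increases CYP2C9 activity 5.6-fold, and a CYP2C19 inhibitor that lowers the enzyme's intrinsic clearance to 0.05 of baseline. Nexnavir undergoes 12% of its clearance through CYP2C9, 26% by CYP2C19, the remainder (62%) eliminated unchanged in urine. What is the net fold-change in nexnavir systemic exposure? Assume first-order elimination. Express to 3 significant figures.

0.766

The CYP2C9 pathway (12% of clearance) rises to 5.6× activity: 0.12 × 5.6 = 0.672.
The CYP2C19 pathway (26% of clearance) falls to 0.05× activity: 0.26 × 0.05 = 0.013.
The remaining 62% of clearance is unaffected.
CL_new/CL_old = 0.672 + 0.013 + 0.62 = 1.305.
Systemic exposure ∝ 1/CL: fold-change = 1 / 1.305 = 0.766.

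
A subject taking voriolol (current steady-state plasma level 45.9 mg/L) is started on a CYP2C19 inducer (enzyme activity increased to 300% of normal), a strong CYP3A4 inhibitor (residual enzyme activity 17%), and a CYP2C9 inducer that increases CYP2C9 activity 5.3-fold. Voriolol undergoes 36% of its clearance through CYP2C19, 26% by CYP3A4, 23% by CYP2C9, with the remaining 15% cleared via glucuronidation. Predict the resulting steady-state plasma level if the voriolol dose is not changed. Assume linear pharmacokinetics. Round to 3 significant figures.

CYP2C19: 0.36 × 3 = 1.08
CYP3A4: 0.26 × 0.17 = 0.0442
CYP2C9: 0.23 × 5.3 = 1.219
Other: 0.15 (unchanged)
Relative clearance = 1.08 + 0.0442 + 1.219 + 0.15 = 2.4932.
Dividing the baseline by the relative clearance: 45.9 / 2.4932 = 18.4 mg/L.

18.4 mg/L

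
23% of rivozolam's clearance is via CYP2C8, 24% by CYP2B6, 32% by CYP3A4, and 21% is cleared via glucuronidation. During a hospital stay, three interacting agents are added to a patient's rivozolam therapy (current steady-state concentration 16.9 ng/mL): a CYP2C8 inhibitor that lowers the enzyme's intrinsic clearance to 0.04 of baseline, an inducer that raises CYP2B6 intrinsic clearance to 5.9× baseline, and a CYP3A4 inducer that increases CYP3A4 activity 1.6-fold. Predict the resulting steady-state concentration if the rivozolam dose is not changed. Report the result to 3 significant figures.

The CYP2C8 pathway (23% of clearance) falls to 0.04× activity: 0.23 × 0.04 = 0.0092.
The CYP2B6 pathway (24% of clearance) rises to 5.9× activity: 0.24 × 5.9 = 1.416.
The CYP3A4 pathway (32% of clearance) rises to 1.6× activity: 0.32 × 1.6 = 0.512.
Non-CYP routes (21%) are unchanged.
Relative clearance = 0.0092 + 1.416 + 0.512 + 0.21 = 2.1472.
Dividing the baseline by the relative clearance: 16.9 / 2.1472 = 7.87 ng/mL.

7.87 ng/mL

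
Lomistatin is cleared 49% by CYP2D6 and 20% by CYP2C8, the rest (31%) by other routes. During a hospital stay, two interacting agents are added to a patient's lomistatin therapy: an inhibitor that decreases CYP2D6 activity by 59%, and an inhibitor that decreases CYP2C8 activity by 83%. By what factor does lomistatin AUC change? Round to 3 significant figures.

CYP2D6: 0.49 × 0.41 = 0.2009
CYP2C8: 0.2 × 0.17 = 0.034
Other: 0.31 (unchanged)
Relative clearance = 0.2009 + 0.034 + 0.31 = 0.5449.
AUC ∝ 1/CL: fold-change = 1 / 0.5449 = 1.84.

1.84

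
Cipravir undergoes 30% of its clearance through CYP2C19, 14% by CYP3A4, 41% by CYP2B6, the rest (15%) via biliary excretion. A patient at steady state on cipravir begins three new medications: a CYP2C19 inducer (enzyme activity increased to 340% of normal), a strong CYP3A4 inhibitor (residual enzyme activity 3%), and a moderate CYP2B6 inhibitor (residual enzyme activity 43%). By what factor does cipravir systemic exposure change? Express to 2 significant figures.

The CYP2C19 pathway (30% of clearance) rises to 3.4× activity: 0.3 × 3.4 = 1.02.
The CYP3A4 pathway (14% of clearance) is reduced to 0.03× activity: 0.14 × 0.03 = 0.0042.
The CYP2B6 pathway (41% of clearance) falls to 0.43× activity: 0.41 × 0.43 = 0.1763.
The remaining 15% of clearance is unaffected.
Relative clearance = 1.02 + 0.0042 + 0.1763 + 0.15 = 1.3505.
Because systemic exposure varies inversely with clearance, the combined effect is 1 / 1.3505 = 0.74.

0.74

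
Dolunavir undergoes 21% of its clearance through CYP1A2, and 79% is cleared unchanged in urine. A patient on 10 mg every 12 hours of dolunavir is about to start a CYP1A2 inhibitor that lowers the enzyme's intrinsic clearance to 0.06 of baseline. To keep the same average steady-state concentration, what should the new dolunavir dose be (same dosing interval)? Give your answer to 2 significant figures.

8.0 mg

CYP1A2: 0.21 × 0.06 = 0.0126
Other: 0.79 (unchanged)
CL_new/CL_old = 0.0126 + 0.79 = 0.8026.
Exposure is unchanged when dose changes in proportion to clearance. New dose = 10 mg × 0.8026 = 8.0 mg.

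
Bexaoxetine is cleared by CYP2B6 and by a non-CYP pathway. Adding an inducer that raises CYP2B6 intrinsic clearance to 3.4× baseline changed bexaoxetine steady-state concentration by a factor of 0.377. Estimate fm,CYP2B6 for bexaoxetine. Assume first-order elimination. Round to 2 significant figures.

0.69

CL'/CL = 1 / 0.377 = 2.653
3.4·fm + (1 − fm) = 2.653
fm = (2.653 − 1) / (3.4 − 1) = 0.69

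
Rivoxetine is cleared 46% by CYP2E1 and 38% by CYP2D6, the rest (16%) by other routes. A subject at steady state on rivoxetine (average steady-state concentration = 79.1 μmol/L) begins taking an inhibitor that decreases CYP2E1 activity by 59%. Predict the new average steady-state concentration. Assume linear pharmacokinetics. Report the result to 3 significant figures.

109 μmol/L

CYP2E1: 0.46 × 0.41 = 0.1886
CYP2D6: 0.38 (unchanged)
Other: 0.16 (unchanged)
Relative clearance = 0.1886 + 0.38 + 0.16 = 0.7286.
New average steady-state concentration = baseline ÷ relative clearance = 79.1 / 0.7286 = 109 μmol/L.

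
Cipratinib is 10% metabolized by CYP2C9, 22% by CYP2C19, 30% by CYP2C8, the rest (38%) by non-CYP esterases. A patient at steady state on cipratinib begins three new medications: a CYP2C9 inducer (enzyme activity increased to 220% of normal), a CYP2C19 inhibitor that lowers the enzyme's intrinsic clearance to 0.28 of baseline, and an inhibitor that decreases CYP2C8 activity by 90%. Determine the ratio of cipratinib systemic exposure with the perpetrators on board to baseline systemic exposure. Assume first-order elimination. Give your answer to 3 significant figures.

CYP2C9: 0.1 × 2.2 = 0.22
CYP2C19: 0.22 × 0.28 = 0.0616
CYP2C8: 0.3 × 0.1 = 0.03
Other: 0.38 (unchanged)
Relative clearance = 0.22 + 0.0616 + 0.03 + 0.38 = 0.6916.
Net systemic exposure ratio = 1 / 0.6916 = 1.45.

1.45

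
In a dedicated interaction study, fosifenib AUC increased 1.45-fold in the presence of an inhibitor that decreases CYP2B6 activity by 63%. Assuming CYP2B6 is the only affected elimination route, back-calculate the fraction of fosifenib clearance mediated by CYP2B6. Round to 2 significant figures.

0.49

Write x for the fraction cleared via CYP2B6. The observed AUC change means clearance fell to 1/1.45 = 0.6897 of baseline.
Only the CYP2B6 route changed, so 0.6897 = x·0.37 + (1 − x), giving x = 0.49.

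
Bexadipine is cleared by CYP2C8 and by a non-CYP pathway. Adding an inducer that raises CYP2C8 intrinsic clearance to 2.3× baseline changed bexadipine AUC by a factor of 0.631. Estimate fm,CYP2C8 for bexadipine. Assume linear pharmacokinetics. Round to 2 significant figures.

Call the CYP2C8 fraction fm. After the interaction, CL_new/CL_old = fm × 2.3 + (1 − fm).
AUC ratio = 1 / (new CL fraction), so new CL fraction = 1 / 0.631 = 1.585.
fm × 2.3 + 1 − fm = 1.585  ⇒  fm × (2.3 − 1) = 0.5848  ⇒  fm = 0.45.

0.45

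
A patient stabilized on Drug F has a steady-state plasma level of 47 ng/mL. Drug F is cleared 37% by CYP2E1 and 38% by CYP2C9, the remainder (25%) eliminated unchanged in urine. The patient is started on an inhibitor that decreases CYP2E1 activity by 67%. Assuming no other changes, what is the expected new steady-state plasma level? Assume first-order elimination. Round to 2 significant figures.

62 ng/mL

CYP2E1: 0.37 × 0.33 = 0.1221
CYP2C9: 0.38 (unchanged)
Other: 0.25 (unchanged)
Relative clearance = 0.1221 + 0.38 + 0.25 = 0.7521.
With dosing unchanged, steady-state plasma level scales as 1/CL: 47 / 0.7521 = 62 ng/mL.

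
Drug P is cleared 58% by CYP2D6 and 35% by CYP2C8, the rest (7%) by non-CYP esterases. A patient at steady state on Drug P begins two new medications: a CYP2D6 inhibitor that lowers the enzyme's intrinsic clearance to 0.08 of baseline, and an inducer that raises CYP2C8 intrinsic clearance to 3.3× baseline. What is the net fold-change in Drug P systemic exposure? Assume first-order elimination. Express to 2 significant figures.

0.79

The CYP2D6 pathway (58% of clearance) is reduced to 0.08× activity: 0.58 × 0.08 = 0.0464.
The CYP2C8 pathway (35% of clearance) increases to 3.3× activity: 0.35 × 3.3 = 1.155.
Non-CYP routes (7%) are unchanged.
CL_new/CL_old = 0.0464 + 1.155 + 0.07 = 1.2714.
Because systemic exposure varies inversely with clearance, the combined effect is 1 / 1.2714 = 0.79.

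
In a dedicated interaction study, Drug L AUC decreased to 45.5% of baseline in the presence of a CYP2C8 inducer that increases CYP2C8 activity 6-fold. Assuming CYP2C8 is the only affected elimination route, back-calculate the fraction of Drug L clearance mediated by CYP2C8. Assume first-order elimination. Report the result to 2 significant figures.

0.24

Let fm be the CYP2C8 fraction. New clearance relative to baseline = fm × 6 + (1 − fm).
AUC ratio = 1 / (new CL fraction), so new CL fraction = 1 / 0.455 = 2.198.
fm × 6 + 1 − fm = 2.198  ⇒  fm × (6 − 1) = 1.198  ⇒  fm = 0.24.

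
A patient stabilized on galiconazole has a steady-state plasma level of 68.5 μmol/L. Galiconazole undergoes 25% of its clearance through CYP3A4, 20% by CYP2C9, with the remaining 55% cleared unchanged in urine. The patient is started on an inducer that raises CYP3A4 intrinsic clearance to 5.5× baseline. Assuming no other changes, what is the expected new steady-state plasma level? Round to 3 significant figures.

32.2 μmol/L

CYP3A4: 0.25 × 5.5 = 1.375
CYP2C9: 0.2 (unchanged)
Other: 0.55 (unchanged)
Relative clearance = 1.375 + 0.2 + 0.55 = 2.125.
With dosing unchanged, steady-state plasma level scales as 1/CL: 68.5 / 2.125 = 32.2 μmol/L.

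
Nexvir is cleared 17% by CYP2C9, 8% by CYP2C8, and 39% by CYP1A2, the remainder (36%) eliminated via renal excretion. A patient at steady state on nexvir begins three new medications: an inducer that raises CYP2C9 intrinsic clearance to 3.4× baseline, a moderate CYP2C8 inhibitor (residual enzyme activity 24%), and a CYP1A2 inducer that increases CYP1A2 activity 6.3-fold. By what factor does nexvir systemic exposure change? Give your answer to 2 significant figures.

CYP2C9: 0.17 × 3.4 = 0.578
CYP2C8: 0.08 × 0.24 = 0.0192
CYP1A2: 0.39 × 6.3 = 2.457
Other: 0.36 (unchanged)
New clearance relative to baseline: 0.578 + 0.0192 + 2.457 + 0.36 = 3.4142.
Systemic exposure ∝ 1/CL: fold-change = 1 / 3.4142 = 0.29.

0.29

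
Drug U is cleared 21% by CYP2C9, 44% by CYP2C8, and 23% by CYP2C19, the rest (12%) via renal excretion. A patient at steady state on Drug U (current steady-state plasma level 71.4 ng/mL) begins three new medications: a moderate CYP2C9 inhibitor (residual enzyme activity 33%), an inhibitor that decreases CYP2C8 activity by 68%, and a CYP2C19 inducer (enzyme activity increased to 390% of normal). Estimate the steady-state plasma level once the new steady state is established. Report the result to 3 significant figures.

The CYP2C9 pathway (21% of clearance) falls to 0.33× activity: 0.21 × 0.33 = 0.0693.
The CYP2C8 pathway (44% of clearance) drops to 0.32× activity: 0.44 × 0.32 = 0.1408.
The CYP2C19 pathway (23% of clearance) rises to 3.9× activity: 0.23 × 3.9 = 0.897.
Non-CYP routes (12%) are unchanged.
Relative clearance = 0.0693 + 0.1408 + 0.897 + 0.12 = 1.2271.
New steady-state plasma level = 71.4 / 1.2271 = 58.2 ng/mL (concentration scales inversely with clearance).

58.2 ng/mL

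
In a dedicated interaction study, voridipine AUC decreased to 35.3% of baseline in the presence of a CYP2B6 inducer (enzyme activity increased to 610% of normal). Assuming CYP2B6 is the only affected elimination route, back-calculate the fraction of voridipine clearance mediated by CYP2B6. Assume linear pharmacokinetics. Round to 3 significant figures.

Write x for the fraction cleared via CYP2B6. The observed AUC change means clearance rose to 1/0.353 = 2.833 of baseline.
Only the CYP2B6 route changed, so 2.833 = x·6.1 + (1 − x), giving x = 0.359.

0.359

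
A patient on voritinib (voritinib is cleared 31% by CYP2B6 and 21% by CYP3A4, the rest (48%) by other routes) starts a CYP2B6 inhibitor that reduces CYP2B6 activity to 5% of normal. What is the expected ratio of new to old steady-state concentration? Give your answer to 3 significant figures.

1.42

The CYP2B6 pathway (31% of clearance) is reduced to 0.05× activity: 0.31 × 0.05 = 0.0155.
CYP3A4 (21%) and the residual 48% are unaffected.
Relative clearance = 0.0155 + 0.21 + 0.48 = 0.7055.
Steady-state concentration is inversely proportional to clearance, so the fold-change is 1 / 0.7055 = 1.42.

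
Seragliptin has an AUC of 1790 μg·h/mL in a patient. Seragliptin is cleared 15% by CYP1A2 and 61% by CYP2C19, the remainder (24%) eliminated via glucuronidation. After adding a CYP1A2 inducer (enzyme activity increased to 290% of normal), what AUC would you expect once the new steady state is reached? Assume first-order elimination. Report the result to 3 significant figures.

The CYP1A2 pathway (15% of clearance) increases to 2.9× activity: 0.15 × 2.9 = 0.435.
CYP2C19 (61%) and the residual 24% are unaffected.
Relative clearance = 0.435 + 0.61 + 0.24 = 1.285.
With dosing unchanged, AUC scales as 1/CL: 1790 / 1.285 = 1.39 × 10³ μg·h/mL.

1.39 × 10³ μg·h/mL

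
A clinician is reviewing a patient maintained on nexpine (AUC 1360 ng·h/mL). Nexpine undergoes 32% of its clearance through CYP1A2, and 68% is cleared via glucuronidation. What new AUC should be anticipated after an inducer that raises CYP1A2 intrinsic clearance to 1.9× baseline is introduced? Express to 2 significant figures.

1.1 × 10³ ng·h/mL

The CYP1A2 pathway (32% of clearance) is boosted to 1.9× activity: 0.32 × 1.9 = 0.608.
The remaining 68% of clearance is unaffected.
New clearance relative to baseline: 0.608 + 0.68 = 1.288.
AUC ∝ 1/CL, so new value = 1360 / 1.288 = 1.1 × 10³ ng·h/mL.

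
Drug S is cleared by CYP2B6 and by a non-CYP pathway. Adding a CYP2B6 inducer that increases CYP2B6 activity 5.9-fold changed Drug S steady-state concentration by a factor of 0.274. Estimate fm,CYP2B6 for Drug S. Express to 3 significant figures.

0.541

Write x for the fraction cleared via CYP2B6. The observed steady-state concentration change means clearance rose to 1/0.274 = 3.65 of baseline.
Setting x·5.9 + (1 − x) = 3.65 and solving: x = (3.65 − 1)/(5.9 − 1) = 0.541.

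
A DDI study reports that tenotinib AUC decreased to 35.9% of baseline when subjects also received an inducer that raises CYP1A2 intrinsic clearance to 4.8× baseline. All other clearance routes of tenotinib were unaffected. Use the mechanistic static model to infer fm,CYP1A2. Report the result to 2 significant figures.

0.47

CL'/CL = 1 / 0.359 = 2.786
4.8·fm + (1 − fm) = 2.786
fm = (2.786 − 1) / (4.8 − 1) = 0.47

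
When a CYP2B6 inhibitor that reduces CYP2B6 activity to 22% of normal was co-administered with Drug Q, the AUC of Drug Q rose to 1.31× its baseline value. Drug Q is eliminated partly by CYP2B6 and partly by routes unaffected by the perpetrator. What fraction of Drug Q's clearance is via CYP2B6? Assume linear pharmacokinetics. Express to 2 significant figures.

Let x = fm,CYP2B6. Because AUC ∝ 1/CL, relative clearance fell to 1/1.31 = 0.7634.
Only the CYP2B6 route changed, so 0.7634 = x·0.22 + (1 − x), giving x = 0.30.

0.30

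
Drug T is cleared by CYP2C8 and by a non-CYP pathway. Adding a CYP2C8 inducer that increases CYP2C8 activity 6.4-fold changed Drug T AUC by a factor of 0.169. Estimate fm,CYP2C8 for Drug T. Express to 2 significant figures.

0.91

Let fm be the CYP2C8 fraction. New clearance relative to baseline = fm × 6.4 + (1 − fm).
AUC ratio = 1 / (new CL fraction), so new CL fraction = 1 / 0.169 = 5.917.
fm × 6.4 + 1 − fm = 5.917  ⇒  fm × (6.4 − 1) = 4.917  ⇒  fm = 0.91.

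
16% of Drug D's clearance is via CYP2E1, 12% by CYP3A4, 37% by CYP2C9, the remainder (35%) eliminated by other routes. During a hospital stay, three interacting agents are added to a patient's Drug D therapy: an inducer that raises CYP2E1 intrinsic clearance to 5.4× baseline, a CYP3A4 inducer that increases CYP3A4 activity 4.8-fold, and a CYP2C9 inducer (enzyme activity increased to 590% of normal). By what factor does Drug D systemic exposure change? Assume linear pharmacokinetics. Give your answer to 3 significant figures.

0.252

The CYP2E1 pathway (16% of clearance) rises to 5.4× activity: 0.16 × 5.4 = 0.864.
The CYP3A4 pathway (12% of clearance) is boosted to 4.8× activity: 0.12 × 4.8 = 0.576.
The CYP2C9 pathway (37% of clearance) is boosted to 5.9× activity: 0.37 × 5.9 = 2.183.
The remaining 35% of clearance is unaffected.
Relative clearance = 0.864 + 0.576 + 2.183 + 0.35 = 3.973.
Because systemic exposure varies inversely with clearance, the combined effect is 1 / 3.973 = 0.252.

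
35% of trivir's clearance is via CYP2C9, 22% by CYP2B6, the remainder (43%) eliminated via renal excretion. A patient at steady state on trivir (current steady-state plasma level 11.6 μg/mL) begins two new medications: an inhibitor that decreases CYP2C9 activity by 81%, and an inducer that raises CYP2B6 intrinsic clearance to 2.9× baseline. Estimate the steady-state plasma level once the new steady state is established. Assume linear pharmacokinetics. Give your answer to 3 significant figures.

The CYP2C9 pathway (35% of clearance) falls to 0.19× activity: 0.35 × 0.19 = 0.0665.
The CYP2B6 pathway (22% of clearance) increases to 2.9× activity: 0.22 × 2.9 = 0.638.
The remaining 43% of clearance is unaffected.
Relative clearance = 0.0665 + 0.638 + 0.43 = 1.1345.
New steady-state plasma level = 11.6 / 1.1345 = 10.2 μg/mL (concentration scales inversely with clearance).

10.2 μg/mL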